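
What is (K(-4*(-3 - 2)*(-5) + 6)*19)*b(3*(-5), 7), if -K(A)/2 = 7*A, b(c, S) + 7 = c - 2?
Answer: -600096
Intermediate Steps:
b(c, S) = -9 + c (b(c, S) = -7 + (c - 2) = -7 + (-2 + c) = -9 + c)
K(A) = -14*A
(K(-4*(-3 - 2)*(-5) + 6)*19)*b(3*(-5), 7) = (-14*(-4*(-3 - 2)*(-5) + 6)*19)*(-9 + 3*(-5)) = (-14*(-(-20)*(-5) + 6)*19)*(-9 - 15) = (-14*(-4*25 + 6)*19)*(-24) = (-14*(-100 + 6)*19)*(-24) = (-14*(-94)*19)*(-24) = (1316*19)*(-24) = 25004*(-24) = -600096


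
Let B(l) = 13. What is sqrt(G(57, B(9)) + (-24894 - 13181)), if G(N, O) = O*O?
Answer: I*sqrt(37906) ≈ 194.69*I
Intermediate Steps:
G(N, O) = O**2
sqrt(G(57, B(9)) + (-24894 - 13181)) = sqrt(13**2 + (-24894 - 13181)) = sqrt(169 - 38075) = sqrt(-37906) = I*sqrt(37906)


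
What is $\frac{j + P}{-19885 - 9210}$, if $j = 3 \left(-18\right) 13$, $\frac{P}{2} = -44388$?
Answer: $\frac{89478}{29095} \approx 3.0754$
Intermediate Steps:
$P = -88776$ ($P = 2 \left(-44388\right) = -88776$)
$j = -702$ ($j = \left(-54\right) 13 = -702$)
$\frac{j + P}{-19885 - 9210} = \frac{-702 - 88776}{-19885 - 9210} = - \frac{89478}{-29095} = \left(-89478\right) \left(- \frac{1}{29095}\right) = \frac{89478}{29095}$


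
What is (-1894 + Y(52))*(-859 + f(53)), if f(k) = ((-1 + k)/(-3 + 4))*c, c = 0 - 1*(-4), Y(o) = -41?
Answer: 1259685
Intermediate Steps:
c = 4 (c = 0 + 4 = 4)
f(k) = -4 + 4*k (f(k) = ((-1 + k)/(-3 + 4))*4 = ((-1 + k)/1)*4 = ((-1 + k)*1)*4 = (-1 + k)*4 = -4 + 4*k)
(-1894 + Y(52))*(-859 + f(53)) = (-1894 - 41)*(-859 + (-4 + 4*53)) = -1935*(-859 + (-4 + 212)) = -1935*(-859 + 208) = -1935*(-651) = 1259685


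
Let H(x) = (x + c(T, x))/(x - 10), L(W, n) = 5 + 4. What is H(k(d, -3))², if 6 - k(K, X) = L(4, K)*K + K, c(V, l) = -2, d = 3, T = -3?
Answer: 169/289 ≈ 0.58477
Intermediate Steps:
L(W, n) = 9
k(K, X) = 6 - 10*K (k(K, X) = 6 - (9*K + K) = 6 - 10*K)
H(x) = (-2 + x)/(-10 + x) (H(x) = (x - 2)/(x - 10) = (-2 + x)/(-10 + x))
H(k(d, -3))² = ((-2 + (6 - 10*3))/(-10 + (6 - 10*3)))² = ((-2 + (6 - 30))/(-10 + (6 - 30)))² = ((-2 - 24)/(-10 - 24))² = (-26/(-34))² = (-1/34*(-26))² = (13/17)² = 169/289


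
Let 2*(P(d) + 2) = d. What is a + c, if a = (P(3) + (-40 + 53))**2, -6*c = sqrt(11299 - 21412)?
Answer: 625/4 - I*sqrt(10113)/6 ≈ 156.25 - 16.761*I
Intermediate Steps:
P(d) = -2 + d/2
c = -I*sqrt(10113)/6 (c = -sqrt(11299 - 21412)/6 = -I*sqrt(10113)/6 ≈ -16.761*I)
a = 625/4 (a = ((-2 + (1/2)*3) + (-40 + 53))**2 = ((-2 + 3/2) + 13)**2 = (-1/2 + 13)**2 = (25/2)**2 = 625/4 ≈ 156.25)
a + c = 625/4 - I*sqrt(10113)/6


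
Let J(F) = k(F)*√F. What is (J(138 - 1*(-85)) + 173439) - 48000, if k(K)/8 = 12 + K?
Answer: 125439 + 1880*√223 ≈ 1.5351e+5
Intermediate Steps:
k(K) = 96 + 8*K (k(K) = 8*(12 + K) = 96 + 8*K)
J(F) = √F*(96 + 8*F) (J(F) = (96 + 8*F)*√F = √F*(96 + 8*F))
(J(138 - 1*(-85)) + 173439) - 48000 = (8*√(138 - 1*(-85))*(12 + (138 - 1*(-85))) + 173439) - 48000 = (8*√(138 + 85)*(12 + (138 + 85)) + 173439) - 48000 = (8*√223*(12 + 223) + 173439) - 48000 = (8*√223*235 + 173439) - 48000 = (1880*√223 + 173439) - 48000 = (173439 + 1880*√223) - 48000 = 125439 + 1880*√223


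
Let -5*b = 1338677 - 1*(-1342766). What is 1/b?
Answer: -5/2681443 ≈ -1.8647e-6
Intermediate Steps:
b = -2681443/5 (b = -(1338677 - 1*(-1342766))/5 = -(1338677 + 1342766)/5 = -⅕*2681443 = -2681443/5 ≈ -5.3629e+5)
1/b = 1/(-2681443/5) = -5/2681443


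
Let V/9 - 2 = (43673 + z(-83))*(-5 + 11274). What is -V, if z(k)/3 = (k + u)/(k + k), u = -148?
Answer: -735343937019/166 ≈ -4.4298e+9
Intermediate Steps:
z(k) = 3*(-148 + k)/(2*k) (z(k) = 3*((k - 148)/(k + k)) = 3*((-148 + k)/((2*k))) = 3*((-148 + k)*(1/(2*k))) = 3*((-148 + k)/(2*k)) = 3*(-148 + k)/(2*k))
V = 735343937019/166 (V = 18 + 9*((43673 + (3/2 - 222/(-83)))*(-5 + 11274)) = 18 + 9*((43673 + (3/2 - 222*(-1/83)))*11269) = 18 + 9*((43673 + (3/2 + 222/83))*11269) = 18 + 9*((43673 + 693/166)*11269) = 18 + 9*((7250411/166)*11269) = 18 + 9*(81704881559/166) = 18 + 735343934031/166 = 735343937019/166 ≈ 4.4298e+9)
-V = -1*735343937019/166 = -735343937019/166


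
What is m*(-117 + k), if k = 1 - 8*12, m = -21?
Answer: 4452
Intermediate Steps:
k = -95 (k = 1 - 96 = -95)
m*(-117 + k) = -21*(-117 - 95) = -21*(-212) = 4452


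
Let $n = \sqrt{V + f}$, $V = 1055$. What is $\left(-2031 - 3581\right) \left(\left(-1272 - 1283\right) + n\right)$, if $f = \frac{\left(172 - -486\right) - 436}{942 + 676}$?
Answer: $14338660 - \frac{5612 \sqrt{690567254}}{809} \approx 1.4156 \cdot 10^{7}$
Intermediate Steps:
$f = \frac{111}{809}$ ($f = \frac{\left(172 + 486\right) - 436}{1618} = \left(658 - 436\right) \frac{1}{1618} = 222 \cdot \frac{1}{1618} = \frac{111}{809} \approx 0.13721$)
$n = \frac{\sqrt{690567254}}{809}$ ($n = \sqrt{1055 + \frac{111}{809}} = \sqrt{\frac{853606}{809}} = \frac{\sqrt{690567254}}{809} \approx 32.483$)
$\left(-2031 - 3581\right) \left(\left(-1272 - 1283\right) + n\right) = \left(-2031 - 3581\right) \left(\left(-1272 - 1283\right) + \frac{\sqrt{690567254}}{809}\right) = - 5612 \left(\left(-1272 - 1283\right) + \frac{\sqrt{690567254}}{809}\right) = - 5612 \left(-2555 + \frac{\sqrt{690567254}}{809}\right) = 14338660 - \frac{5612 \sqrt{690567254}}{809}$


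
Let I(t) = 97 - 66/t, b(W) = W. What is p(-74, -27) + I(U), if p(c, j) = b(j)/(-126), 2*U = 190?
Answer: 128371/1330 ≈ 96.520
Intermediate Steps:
U = 95 (U = (½)*190 = 95)
I(t) = 97 - 66/t
p(c, j) = -j/126 (p(c, j) = j/(-126) = j*(-1/126) = -j/126)
p(-74, -27) + I(U) = -1/126*(-27) + (97 - 66/95) = 3/14 + (97 - 66*1/95) = 3/14 + (97 - 66/95) = 3/14 + 9149/95 = 128371/1330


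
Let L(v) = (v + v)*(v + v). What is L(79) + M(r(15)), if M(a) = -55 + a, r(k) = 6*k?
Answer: 24999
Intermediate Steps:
L(v) = 4*v² (L(v) = (2*v)*(2*v) = 4*v²)
L(79) + M(r(15)) = 4*79² + (-55 + 6*15) = 4*6241 + (-55 + 90) = 24964 + 35 = 24999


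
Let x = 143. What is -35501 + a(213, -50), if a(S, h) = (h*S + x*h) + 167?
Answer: -53134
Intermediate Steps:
a(S, h) = 167 + 143*h + S*h (a(S, h) = (h*S + 143*h) + 167 = (S*h + 143*h) + 167 = (143*h + S*h) + 167 = 167 + 143*h + S*h)
-35501 + a(213, -50) = -35501 + (167 + 143*(-50) + 213*(-50)) = -35501 + (167 - 7150 - 10650) = -35501 - 17633 = -53134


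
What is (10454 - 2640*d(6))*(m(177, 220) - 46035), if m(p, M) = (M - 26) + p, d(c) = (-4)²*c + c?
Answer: 11819030464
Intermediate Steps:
d(c) = 17*c (d(c) = 16*c + c = 17*c)
m(p, M) = -26 + M + p (m(p, M) = (-26 + M) + p = -26 + M + p)
(10454 - 2640*d(6))*(m(177, 220) - 46035) = (10454 - 44880*6)*((-26 + 220 + 177) - 46035) = (10454 - 2640*102)*(371 - 46035) = (10454 - 269280)*(-45664) = -258826*(-45664) = 11819030464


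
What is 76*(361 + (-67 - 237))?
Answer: 4332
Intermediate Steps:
76*(361 + (-67 - 237)) = 76*(361 - 304) = 76*57 = 4332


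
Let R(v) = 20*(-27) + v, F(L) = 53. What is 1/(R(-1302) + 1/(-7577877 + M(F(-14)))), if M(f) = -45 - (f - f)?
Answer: -7577922/13958532325 ≈ -0.00054289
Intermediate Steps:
R(v) = -540 + v
M(f) = -45 (M(f) = -45 - 1*0 = -45 + 0 = -45)
1/(R(-1302) + 1/(-7577877 + M(F(-14)))) = 1/((-540 - 1302) + 1/(-7577877 - 45)) = 1/(-1842 + 1/(-7577922)) = 1/(-1842 - 1/7577922) = 1/(-13958532325/7577922) = -7577922/13958532325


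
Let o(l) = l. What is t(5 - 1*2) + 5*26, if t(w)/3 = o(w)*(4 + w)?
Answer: 193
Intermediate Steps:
t(w) = 3*w*(4 + w) (t(w) = 3*(w*(4 + w)) = 3*w*(4 + w))
t(5 - 1*2) + 5*26 = 3*(5 - 1*2)*(4 + (5 - 1*2)) + 5*26 = 3*(5 - 2)*(4 + (5 - 2)) + 130 = 3*3*(4 + 3) + 130 = 3*3*7 + 130 = 63 + 130 = 193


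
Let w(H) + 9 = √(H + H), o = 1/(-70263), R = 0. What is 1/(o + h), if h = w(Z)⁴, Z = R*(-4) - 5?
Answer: 70263*I/(2*(63271831*I + 89796114*√10)) ≈ 2.6263e-5 + 0.00011787*I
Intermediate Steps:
o = -1/70263 ≈ -1.4232e-5
Z = -5 (Z = 0*(-4) - 5 = 0 - 5 = -5)
w(H) = -9 + √2*√H (w(H) = -9 + √(H + H) = -9 + √(2*H) = -9 + √2*√H)
h = (-9 + I*√10)⁴ (h = (-9 + √2*√(-5))⁴ = (-9 + √2*(I*√5))⁴ = (-9 + I*√10)⁴ ≈ 1801.0 - 8082.8*I)
1/(o + h) = 1/(-1/70263 + (9 - I*√10)⁴)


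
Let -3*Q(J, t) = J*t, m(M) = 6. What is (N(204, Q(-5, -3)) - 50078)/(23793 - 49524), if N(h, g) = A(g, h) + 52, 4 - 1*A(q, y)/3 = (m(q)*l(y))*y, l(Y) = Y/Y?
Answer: 53686/25731 ≈ 2.0864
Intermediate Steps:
l(Y) = 1
Q(J, t) = -J*t/3
A(q, y) = 12 - 18*y (A(q, y) = 12 - 3*6*1*y = 12 - 18*y)
N(h, g) = 64 - 18*h (N(h, g) = (12 - 18*h) + 52 = 64 - 18*h)
(N(204, Q(-5, -3)) - 50078)/(23793 - 49524) = ((64 - 18*204) - 50078)/(23793 - 49524) = ((64 - 3672) - 50078)/(-25731) = (-3608 - 50078)*(-1/25731) = -53686*(-1/25731) = 53686/25731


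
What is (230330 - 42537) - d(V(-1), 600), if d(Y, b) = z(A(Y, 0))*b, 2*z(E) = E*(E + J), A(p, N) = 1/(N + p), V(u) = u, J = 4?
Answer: 188693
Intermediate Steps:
z(E) = E*(4 + E)/2 (z(E) = (E*(E + 4))/2 = (E*(4 + E))/2 = E*(4 + E)/2)
d(Y, b) = b*(4 + 1/Y)/(2*Y) (d(Y, b) = ((4 + 1/(0 + Y))/(2*(0 + Y)))*b = ((4 + 1/Y)/(2*Y))*b = b*(4 + 1/Y)/(2*Y))
(230330 - 42537) - d(V(-1), 600) = (230330 - 42537) - 600*(1 + 4*(-1))/(2*(-1)²) = 187793 - 600*(1 - 4)/2 = 187793 - 600*(-3)/2 = 187793 - 1*(-900) = 187793 + 900 = 188693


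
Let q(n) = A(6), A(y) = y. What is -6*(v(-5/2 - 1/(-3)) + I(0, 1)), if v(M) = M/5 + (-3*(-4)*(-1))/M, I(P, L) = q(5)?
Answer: -4331/65 ≈ -66.631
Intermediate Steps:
q(n) = 6
I(P, L) = 6
v(M) = -12/M + M/5 (v(M) = M*(1/5) + (12*(-1))/M = M/5 - 12/M = -12/M + M/5)
-6*(v(-5/2 - 1/(-3)) + I(0, 1)) = -6*((-12/(-5/2 - 1/(-3)) + (-5/2 - 1/(-3))/5) + 6) = -6*((-12/(-5*1/2 - 1*(-1/3)) + (-5*1/2 - 1*(-1/3))/5) + 6) = -6*((-12/(-5/2 + 1/3) + (-5/2 + 1/3)/5) + 6) = -6*((-12/(-13/6) + (1/5)*(-13/6)) + 6) = -6*((-12*(-6/13) - 13/30) + 6) = -6*((72/13 - 13/30) + 6) = -6*(1991/390 + 6) = -6*4331/390 = -4331/65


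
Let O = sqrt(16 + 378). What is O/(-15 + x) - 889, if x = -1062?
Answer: -889 - sqrt(394)/1077 ≈ -889.02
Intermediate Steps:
O = sqrt(394) ≈ 19.849
O/(-15 + x) - 889 = sqrt(394)/(-15 - 1062) - 889 = sqrt(394)/(-1077) - 889 = sqrt(394)*(-1/1077) - 889 = -sqrt(394)/1077 - 889 = -889 - sqrt(394)/1077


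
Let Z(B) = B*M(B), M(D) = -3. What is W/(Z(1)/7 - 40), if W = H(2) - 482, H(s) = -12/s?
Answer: 3416/283 ≈ 12.071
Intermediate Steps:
Z(B) = -3*B (Z(B) = B*(-3) = -3*B)
W = -488 (W = -12/2 - 482 = -12*½ - 482 = -6 - 482 = -488)
W/(Z(1)/7 - 40) = -488/((-3*1)/7 - 40) = -488/((⅐)*(-3) - 40) = -488/(-3/7 - 40) = -488/(-283/7) = -488*(-7/283) = 3416/283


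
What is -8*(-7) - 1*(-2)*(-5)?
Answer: 46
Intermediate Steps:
-8*(-7) - 1*(-2)*(-5) = 56 + 2*(-5) = 56 - 10 = 46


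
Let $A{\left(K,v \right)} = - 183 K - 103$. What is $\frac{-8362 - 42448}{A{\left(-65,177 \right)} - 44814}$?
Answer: $\frac{25405}{16511} \approx 1.5387$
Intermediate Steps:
$A{\left(K,v \right)} = -103 - 183 K$
$\frac{-8362 - 42448}{A{\left(-65,177 \right)} - 44814} = \frac{-8362 - 42448}{\left(-103 - -11895\right) - 44814} = - \frac{50810}{\left(-103 + 11895\right) - 44814} = - \frac{50810}{11792 - 44814} = - \frac{50810}{-33022} = \left(-50810\right) \left(- \frac{1}{33022}\right) = \frac{25405}{16511}$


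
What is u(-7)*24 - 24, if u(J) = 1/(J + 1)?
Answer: -28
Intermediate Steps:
u(J) = 1/(1 + J)
u(-7)*24 - 24 = 24/(1 - 7) - 24 = 24/(-6) - 24 = -⅙*24 - 24 = -4 - 24 = -28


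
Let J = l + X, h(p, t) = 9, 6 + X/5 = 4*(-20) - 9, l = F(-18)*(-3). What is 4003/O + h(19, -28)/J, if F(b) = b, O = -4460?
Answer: -1725403/1877660 ≈ -0.91891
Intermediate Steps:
l = 54 (l = -18*(-3) = 54)
X = -475 (X = -30 + 5*(4*(-20) - 9) = -30 + 5*(-80 - 9) = -30 + 5*(-89) = -30 - 445 = -475)
J = -421 (J = 54 - 475 = -421)
4003/O + h(19, -28)/J = 4003/(-4460) + 9/(-421) = 4003*(-1/4460) + 9*(-1/421) = -4003/4460 - 9/421 = -1725403/1877660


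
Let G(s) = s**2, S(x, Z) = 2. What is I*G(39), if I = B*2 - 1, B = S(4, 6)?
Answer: 4563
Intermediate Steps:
B = 2
I = 3 (I = 2*2 - 1 = 4 - 1 = 3)
I*G(39) = 3*39**2 = 3*1521 = 4563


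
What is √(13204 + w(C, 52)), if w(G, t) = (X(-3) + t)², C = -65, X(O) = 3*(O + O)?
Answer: 2*√3590 ≈ 119.83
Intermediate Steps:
X(O) = 6*O (X(O) = 3*(2*O) = 6*O)
w(G, t) = (-18 + t)² (w(G, t) = (6*(-3) + t)² = (-18 + t)²)
√(13204 + w(C, 52)) = √(13204 + (-18 + 52)²) = √(13204 + 34²) = √(13204 + 1156) = √14360 = 2*√3590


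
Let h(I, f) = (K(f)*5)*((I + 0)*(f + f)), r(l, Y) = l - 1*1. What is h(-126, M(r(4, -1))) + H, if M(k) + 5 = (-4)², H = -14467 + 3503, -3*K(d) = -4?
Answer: -29444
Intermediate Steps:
K(d) = 4/3 (K(d) = -⅓*(-4) = 4/3)
r(l, Y) = -1 + l (r(l, Y) = l - 1 = -1 + l)
H = -10964
M(k) = 11 (M(k) = -5 + (-4)² = -5 + 16 = 11)
h(I, f) = 40*I*f/3 (h(I, f) = ((4/3)*5)*((I + 0)*(f + f)) = 20*(I*(2*f))/3 = 20*(2*I*f)/3 = 40*I*f/3)
h(-126, M(r(4, -1))) + H = (40/3)*(-126)*11 - 10964 = -18480 - 10964 = -29444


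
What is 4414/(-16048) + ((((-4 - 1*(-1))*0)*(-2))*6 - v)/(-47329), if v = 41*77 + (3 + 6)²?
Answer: -78473391/379767896 ≈ -0.20664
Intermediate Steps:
v = 3238 (v = 3157 + 9² = 3157 + 81 = 3238)
4414/(-16048) + ((((-4 - 1*(-1))*0)*(-2))*6 - v)/(-47329) = 4414/(-16048) + ((((-4 - 1*(-1))*0)*(-2))*6 - 1*3238)/(-47329) = 4414*(-1/16048) + ((((-4 + 1)*0)*(-2))*6 - 3238)*(-1/47329) = -2207/8024 + ((-3*0*(-2))*6 - 3238)*(-1/47329) = -2207/8024 + ((0*(-2))*6 - 3238)*(-1/47329) = -2207/8024 + (0*6 - 3238)*(-1/47329) = -2207/8024 + (0 - 3238)*(-1/47329) = -2207/8024 - 3238*(-1/47329) = -2207/8024 + 3238/47329 = -78473391/379767896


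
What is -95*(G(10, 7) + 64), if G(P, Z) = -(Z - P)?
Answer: -6365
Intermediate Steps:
G(P, Z) = P - Z
-95*(G(10, 7) + 64) = -95*((10 - 1*7) + 64) = -95*((10 - 7) + 64) = -95*(3 + 64) = -95*67 = -6365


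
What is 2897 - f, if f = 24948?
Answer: -22051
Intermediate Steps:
2897 - f = 2897 - 1*24948 = 2897 - 24948 = -22051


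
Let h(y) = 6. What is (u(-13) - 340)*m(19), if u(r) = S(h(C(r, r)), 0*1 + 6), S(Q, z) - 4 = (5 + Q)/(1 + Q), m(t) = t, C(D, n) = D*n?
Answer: -44479/7 ≈ -6354.1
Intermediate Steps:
S(Q, z) = 4 + (5 + Q)/(1 + Q)
u(r) = 39/7 (u(r) = (9 + 5*6)/(1 + 6) = (9 + 30)/7 = (⅐)*39 = 39/7)
(u(-13) - 340)*m(19) = (39/7 - 340)*19 = -2341/7*19 = -44479/7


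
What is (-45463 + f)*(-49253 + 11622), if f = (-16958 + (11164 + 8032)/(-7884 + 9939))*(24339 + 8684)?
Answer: 43285727838706837/2055 ≈ 2.1064e+13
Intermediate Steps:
f = -1150174380362/2055 (f = (-16958 + 19196/2055)*33023 = -34829494/2055*33023 = -1150174380362/2055 ≈ -5.5970e+8)
(-45463 + f)*(-49253 + 11622) = (-45463 - 1150174380362/2055)*(-49253 + 11622) = -1150267806827/2055*(-37631) = 43285727838706837/2055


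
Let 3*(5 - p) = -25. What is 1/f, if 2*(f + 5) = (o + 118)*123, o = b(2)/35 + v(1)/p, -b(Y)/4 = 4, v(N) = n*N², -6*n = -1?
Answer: 1120/8091613 ≈ 0.00013842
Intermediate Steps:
p = 40/3 (p = 5 - ⅓*(-25) = 5 + 25/3 = 40/3 ≈ 13.333)
n = ⅙ (n = -⅙*(-1) = ⅙ ≈ 0.16667)
v(N) = N²/6
b(Y) = -16 (b(Y) = -4*4 = -16)
o = -249/560 (o = -16/35 + ((⅙)*1²)/(40/3) = -16*1/35 + ((⅙)*1)*(3/40) = -16/35 + (⅙)*(3/40) = -16/35 + 1/80 = -249/560 ≈ -0.44464)
f = 8091613/1120 (f = -5 + ((-249/560 + 118)*123)/2 = -5 + ((65831/560)*123)/2 = -5 + (½)*(8097213/560) = -5 + 8097213/1120 = 8091613/1120 ≈ 7224.7)
1/f = 1/(8091613/1120) = 1120/8091613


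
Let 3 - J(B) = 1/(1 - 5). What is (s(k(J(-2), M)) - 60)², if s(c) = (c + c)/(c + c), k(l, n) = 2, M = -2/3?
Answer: 3481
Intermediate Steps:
M = -⅔ (M = -2*⅓ = -⅔ ≈ -0.66667)
J(B) = 13/4 (J(B) = 3 - 1/(1 - 5) = 3 - 1/(-4) = 3 - 1*(-¼) = 3 + ¼ = 13/4)
s(c) = 1 (s(c) = (2*c)/((2*c)) = (2*c)*(1/(2*c)) = 1)
(s(k(J(-2), M)) - 60)² = (1 - 60)² = (-59)² = 3481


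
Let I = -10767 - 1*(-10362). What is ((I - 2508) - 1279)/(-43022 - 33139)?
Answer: 4192/76161 ≈ 0.055041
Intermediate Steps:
I = -405 (I = -10767 + 10362 = -405)
((I - 2508) - 1279)/(-43022 - 33139) = ((-405 - 2508) - 1279)/(-43022 - 33139) = (-2913 - 1279)/(-76161) = -4192*(-1/76161) = 4192/76161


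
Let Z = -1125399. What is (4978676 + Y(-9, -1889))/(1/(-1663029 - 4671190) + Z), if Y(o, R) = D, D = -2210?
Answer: -15761012745027/3564261864191 ≈ -4.4220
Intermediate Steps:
Y(o, R) = -2210
(4978676 + Y(-9, -1889))/(1/(-1663029 - 4671190) + Z) = (4978676 - 2210)/(1/(-1663029 - 4671190) - 1125399) = 4976466/(1/(-6334219) - 1125399) = 4976466/(-1/6334219 - 1125399) = 4976466/(-7128523728382/6334219) = 4976466*(-6334219/7128523728382) = -15761012745027/3564261864191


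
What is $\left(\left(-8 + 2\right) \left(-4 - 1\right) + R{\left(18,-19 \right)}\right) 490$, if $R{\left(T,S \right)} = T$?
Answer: $23520$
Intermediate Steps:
$\left(\left(-8 + 2\right) \left(-4 - 1\right) + R{\left(18,-19 \right)}\right) 490 = \left(\left(-8 + 2\right) \left(-4 - 1\right) + 18\right) 490 = \left(- 6 \left(-4 - 1\right) + 18\right) 490 = \left(\left(-6\right) \left(-5\right) + 18\right) 490 = \left(30 + 18\right) 490 = 48 \cdot 490 = 23520$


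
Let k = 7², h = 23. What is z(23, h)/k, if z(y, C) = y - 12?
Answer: 11/49 ≈ 0.22449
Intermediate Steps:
z(y, C) = -12 + y
k = 49
z(23, h)/k = (-12 + 23)/49 = 11*(1/49) = 11/49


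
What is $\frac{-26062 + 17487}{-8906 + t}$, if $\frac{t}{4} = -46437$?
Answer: $\frac{8575}{194654} \approx 0.044053$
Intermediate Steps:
$t = -185748$ ($t = 4 \left(-46437\right) = -185748$)
$\frac{-26062 + 17487}{-8906 + t} = \frac{-26062 + 17487}{-8906 - 185748} = - \frac{8575}{-194654} = \left(-8575\right) \left(- \frac{1}{194654}\right) = \frac{8575}{194654}$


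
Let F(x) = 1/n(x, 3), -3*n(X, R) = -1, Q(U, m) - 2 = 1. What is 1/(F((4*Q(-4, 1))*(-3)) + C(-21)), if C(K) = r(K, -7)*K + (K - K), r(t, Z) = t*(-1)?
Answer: -1/438 ≈ -0.0022831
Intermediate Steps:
Q(U, m) = 3 (Q(U, m) = 2 + 1 = 3)
n(X, R) = ⅓ (n(X, R) = -⅓*(-1) = ⅓)
F(x) = 3 (F(x) = 1/(⅓) = 3)
r(t, Z) = -t
C(K) = -K² (C(K) = (-K)*K + (K - K) = -K² + 0 = -K²)
1/(F((4*Q(-4, 1))*(-3)) + C(-21)) = 1/(3 - 1*(-21)²) = 1/(3 - 1*441) = 1/(3 - 441) = 1/(-438) = -1/438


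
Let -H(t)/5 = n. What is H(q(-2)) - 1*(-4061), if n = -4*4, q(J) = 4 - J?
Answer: 4141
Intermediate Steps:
n = -16
H(t) = 80 (H(t) = -5*(-16) = 80)
H(q(-2)) - 1*(-4061) = 80 - 1*(-4061) = 80 + 4061 = 4141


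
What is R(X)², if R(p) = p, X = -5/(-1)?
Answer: 25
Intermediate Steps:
X = 5 (X = -5*(-1) = 5)
R(X)² = 5² = 25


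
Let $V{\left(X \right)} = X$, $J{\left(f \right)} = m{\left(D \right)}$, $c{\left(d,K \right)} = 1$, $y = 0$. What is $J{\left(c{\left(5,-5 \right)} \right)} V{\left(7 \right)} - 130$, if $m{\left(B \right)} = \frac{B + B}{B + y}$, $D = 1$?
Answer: $-116$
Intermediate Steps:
$m{\left(B \right)} = 2$ ($m{\left(B \right)} = \frac{B + B}{B + 0} = \frac{2 B}{B} = 2$)
$J{\left(f \right)} = 2$
$J{\left(c{\left(5,-5 \right)} \right)} V{\left(7 \right)} - 130 = 2 \cdot 7 - 130 = 14 - 130 = -116$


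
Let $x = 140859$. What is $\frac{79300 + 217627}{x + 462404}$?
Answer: $\frac{296927}{603263} \approx 0.4922$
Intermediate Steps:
$\frac{79300 + 217627}{x + 462404} = \frac{79300 + 217627}{140859 + 462404} = \frac{296927}{603263}$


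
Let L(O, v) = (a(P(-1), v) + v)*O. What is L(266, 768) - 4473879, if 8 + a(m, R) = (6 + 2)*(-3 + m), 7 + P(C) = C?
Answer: -4295127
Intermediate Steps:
P(C) = -7 + C
a(m, R) = -32 + 8*m (a(m, R) = -8 + (6 + 2)*(-3 + m) = -8 + 8*(-3 + m) = -8 + (-24 + 8*m) = -32 + 8*m)
L(O, v) = O*(-96 + v) (L(O, v) = ((-32 + 8*(-7 - 1)) + v)*O = ((-32 + 8*(-8)) + v)*O = ((-32 - 64) + v)*O = (-96 + v)*O = O*(-96 + v))
L(266, 768) - 4473879 = 266*(-96 + 768) - 4473879 = 266*672 - 4473879 = 178752 - 4473879 = -4295127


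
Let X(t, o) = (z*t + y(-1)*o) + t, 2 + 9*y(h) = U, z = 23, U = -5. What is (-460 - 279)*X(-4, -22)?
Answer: 524690/9 ≈ 58299.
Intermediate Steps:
y(h) = -7/9 (y(h) = -2/9 + (⅑)*(-5) = -2/9 - 5/9 = -7/9)
X(t, o) = 24*t - 7*o/9 (X(t, o) = (23*t - 7*o/9) + t = 24*t - 7*o/9)
(-460 - 279)*X(-4, -22) = (-460 - 279)*(24*(-4) - 7/9*(-22)) = -739*(-96 + 154/9) = -739*(-710/9) = 524690/9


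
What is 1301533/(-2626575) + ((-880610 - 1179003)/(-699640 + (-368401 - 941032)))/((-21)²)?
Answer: -54654764891114/110816599214475 ≈ -0.49320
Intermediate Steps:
1301533/(-2626575) + ((-880610 - 1179003)/(-699640 + (-368401 - 941032)))/((-21)²) = 1301533*(-1/2626575) - 2059613/(-699640 - 1309433)/441 = -1301533/2626575 - 2059613/(-2009073)*(1/441) = -1301533/2626575 - 2059613*(-1/2009073)*(1/441) = -1301533/2626575 + (2059613/2009073)*(1/441) = -1301533/2626575 + 2059613/886001193 = -54654764891114/110816599214475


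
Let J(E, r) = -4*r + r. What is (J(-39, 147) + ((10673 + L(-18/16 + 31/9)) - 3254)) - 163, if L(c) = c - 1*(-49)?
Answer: 494375/72 ≈ 6866.3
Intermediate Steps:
J(E, r) = -3*r
L(c) = 49 + c (L(c) = c + 49 = 49 + c)
(J(-39, 147) + ((10673 + L(-18/16 + 31/9)) - 3254)) - 163 = (-3*147 + ((10673 + (49 + (-18/16 + 31/9))) - 3254)) - 163 = (-441 + ((10673 + (49 + (-18*1/16 + 31*(1/9)))) - 3254)) - 163 = (-441 + ((10673 + (49 + (-9/8 + 31/9))) - 3254)) - 163 = (-441 + ((10673 + (49 + 167/72)) - 3254)) - 163 = (-441 + ((10673 + 3695/72) - 3254)) - 163 = (-441 + (772151/72 - 3254)) - 163 = (-441 + 537863/72) - 163 = 506111/72 - 163 = 494375/72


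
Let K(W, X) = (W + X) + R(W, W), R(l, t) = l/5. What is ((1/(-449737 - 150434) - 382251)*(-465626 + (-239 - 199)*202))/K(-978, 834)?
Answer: -317799612488025110/509545179 ≈ -6.2369e+8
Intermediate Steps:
R(l, t) = l/5 (R(l, t) = l*(⅕) = l/5)
K(W, X) = X + 6*W/5 (K(W, X) = (W + X) + W/5 = X + 6*W/5)
((1/(-449737 - 150434) - 382251)*(-465626 + (-239 - 199)*202))/K(-978, 834) = ((1/(-449737 - 150434) - 382251)*(-465626 + (-239 - 199)*202))/(834 + (6/5)*(-978)) = ((1/(-600171) - 382251)*(-465626 - 438*202))/(834 - 5868/5) = ((-1/600171 - 382251)*(-465626 - 88476))/(-1698/5) = -229415964922/600171*(-554102)*(-5/1698) = (127119844995210044/600171)*(-5/1698) = -317799612488025110/509545179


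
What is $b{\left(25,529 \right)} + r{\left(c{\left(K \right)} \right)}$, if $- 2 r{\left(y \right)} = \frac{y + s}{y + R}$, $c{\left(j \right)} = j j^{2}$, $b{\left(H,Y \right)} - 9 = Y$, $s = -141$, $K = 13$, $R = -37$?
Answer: $\frac{290263}{540} \approx 537.52$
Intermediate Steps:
$b{\left(H,Y \right)} = 9 + Y$
$c{\left(j \right)} = j^{3}$
$r{\left(y \right)} = - \frac{-141 + y}{2 \left(-37 + y\right)}$ ($r{\left(y \right)} = - \frac{\left(y - 141\right) \frac{1}{y - 37}}{2} = - \frac{\left(-141 + y\right) \frac{1}{-37 + y}}{2} = - \frac{\frac{1}{-37 + y} \left(-141 + y\right)}{2} = - \frac{-141 + y}{2 \left(-37 + y\right)}$)
$b{\left(25,529 \right)} + r{\left(c{\left(K \right)} \right)} = \left(9 + 529\right) + \frac{141 - 13^{3}}{2 \left(-37 + 13^{3}\right)} = 538 + \frac{141 - 2197}{2 \left(-37 + 2197\right)} = 538 + \frac{141 - 2197}{2 \cdot 2160} = 538 + \frac{1}{2} \cdot \frac{1}{2160} \left(-2056\right) = 538 - \frac{257}{540} = \frac{290263}{540}$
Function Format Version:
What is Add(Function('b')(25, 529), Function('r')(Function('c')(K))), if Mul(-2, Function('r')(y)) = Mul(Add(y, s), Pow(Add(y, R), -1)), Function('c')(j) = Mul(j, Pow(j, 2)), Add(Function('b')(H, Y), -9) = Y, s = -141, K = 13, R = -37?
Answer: Rational(290263, 540) ≈ 537.52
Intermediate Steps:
Function('b')(H, Y) = Add(9, Y)
Function('c')(j) = Pow(j, 3)
Function('r')(y) = Mul(Rational(-1, 2), Pow(Add(-37, y), -1), Add(-141, y)) (Function('r')(y) = Mul(Rational(-1, 2), Mul(Add(y, -141), Pow(Add(y, -37), -1))) = Mul(Rational(-1, 2), Mul(Add(-141, y), Pow(Add(-37, y), -1))) = Mul(Rational(-1, 2), Mul(Pow(Add(-37, y), -1), Add(-141, y))) = Mul(Rational(-1, 2), Pow(Add(-37, y), -1), Add(-141, y)))
Add(Function('b')(25, 529), Function('r')(Function('c')(K))) = Add(Add(9, 529), Mul(Rational(1, 2), Pow(Add(-37, Pow(13, 3)), -1), Add(141, Mul(-1, Pow(13, 3))))) = Add(538, Mul(Rational(1, 2), Pow(Add(-37, 2197), -1), Add(141, Mul(-1, 2197)))) = Add(538, Mul(Rational(1, 2), Pow(2160, -1), Add(141, -2197))) = Add(538, Mul(Rational(1, 2), Rational(1, 2160), -2056)) = Add(538, Rational(-257, 540)) = Rational(290263, 540)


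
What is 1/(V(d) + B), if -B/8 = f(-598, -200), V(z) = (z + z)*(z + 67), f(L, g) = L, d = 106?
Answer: 1/41460 ≈ 2.4120e-5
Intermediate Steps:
V(z) = 2*z*(67 + z) (V(z) = (2*z)*(67 + z) = 2*z*(67 + z))
B = 4784 (B = -8*(-598) = 4784)
1/(V(d) + B) = 1/(2*106*(67 + 106) + 4784) = 1/(2*106*173 + 4784) = 1/(36676 + 4784) = 1/41460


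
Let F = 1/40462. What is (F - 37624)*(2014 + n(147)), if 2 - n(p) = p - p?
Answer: -1534521025296/20231 ≈ -7.5850e+7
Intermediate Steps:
F = 1/40462 ≈ 2.4715e-5
n(p) = 2 (n(p) = 2 - (p - p) = 2 - 1*0 = 2 + 0 = 2)
(F - 37624)*(2014 + n(147)) = (1/40462 - 37624)*(2014 + 2) = -1522342287/40462*2016 = -1534521025296/20231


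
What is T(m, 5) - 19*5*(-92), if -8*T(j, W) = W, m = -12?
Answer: 69915/8 ≈ 8739.4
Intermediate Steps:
T(j, W) = -W/8
T(m, 5) - 19*5*(-92) = -⅛*5 - 19*5*(-92) = -5/8 - 95*(-92) = -5/8 + 8740 = 69915/8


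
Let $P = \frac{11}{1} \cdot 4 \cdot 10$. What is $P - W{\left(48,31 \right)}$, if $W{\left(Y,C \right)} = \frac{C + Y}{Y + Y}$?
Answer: $\frac{42161}{96} \approx 439.18$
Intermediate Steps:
$P = 440$ ($P = 11 \cdot 1 \cdot 4 \cdot 10 = 11 \cdot 4 \cdot 10 = 44 \cdot 10 = 440$)
$W{\left(Y,C \right)} = \frac{C + Y}{2 Y}$
$P - W{\left(48,31 \right)} = 440 - \frac{31 + 48}{2 \cdot 48} = 440 - \frac{1}{2} \cdot \frac{1}{48} \cdot 79 = 440 - \frac{79}{96} = \frac{42161}{96}$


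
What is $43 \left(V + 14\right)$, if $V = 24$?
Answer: $1634$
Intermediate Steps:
$43 \left(V + 14\right) = 43 \left(24 + 14\right) = 43 \cdot 38 = 1634$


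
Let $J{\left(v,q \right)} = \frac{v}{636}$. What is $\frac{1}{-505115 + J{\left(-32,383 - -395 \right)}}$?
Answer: $- \frac{159}{80313293} \approx -1.9797 \cdot 10^{-6}$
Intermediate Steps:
$J{\left(v,q \right)} = \frac{v}{636}$ ($J{\left(v,q \right)} = v \frac{1}{636} = \frac{v}{636}$)
$\frac{1}{-505115 + J{\left(-32,383 - -395 \right)}} = \frac{1}{-505115 + \frac{1}{636} \left(-32\right)} = \frac{1}{-505115 - \frac{8}{159}} = \frac{1}{- \frac{80313293}{159}} = - \frac{159}{80313293}$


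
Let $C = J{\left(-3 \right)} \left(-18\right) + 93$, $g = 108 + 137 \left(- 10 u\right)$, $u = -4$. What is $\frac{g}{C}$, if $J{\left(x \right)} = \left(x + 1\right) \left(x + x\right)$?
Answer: $- \frac{5588}{123} \approx -45.431$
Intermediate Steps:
$J{\left(x \right)} = 2 x \left(1 + x\right)$ ($J{\left(x \right)} = \left(1 + x\right) 2 x = 2 x \left(1 + x\right)$)
$g = 5588$ ($g = 108 + 137 \left(\left(-10\right) \left(-4\right)\right) = 108 + 137 \cdot 40 = 108 + 5480 = 5588$)
$C = -123$ ($C = 2 \left(-3\right) \left(1 - 3\right) \left(-18\right) + 93 = 2 \left(-3\right) \left(-2\right) \left(-18\right) + 93 = 12 \left(-18\right) + 93 = -216 + 93 = -123$)
$\frac{g}{C} = \frac{5588}{-123} = 5588 \left(- \frac{1}{123}\right) = - \frac{5588}{123}$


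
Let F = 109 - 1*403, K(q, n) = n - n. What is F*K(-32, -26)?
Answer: 0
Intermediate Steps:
K(q, n) = 0
F = -294 (F = 109 - 403 = -294)
F*K(-32, -26) = -294*0 = 0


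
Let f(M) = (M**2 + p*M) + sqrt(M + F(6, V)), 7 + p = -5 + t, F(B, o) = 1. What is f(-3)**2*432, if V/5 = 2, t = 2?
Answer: 656208 + 33696*I*sqrt(2) ≈ 6.5621e+5 + 47653.0*I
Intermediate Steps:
V = 10 (V = 5*2 = 10)
p = -10 (p = -7 + (-5 + 2) = -7 - 3 = -10)
f(M) = M**2 + sqrt(1 + M) - 10*M (f(M) = (M**2 - 10*M) + sqrt(M + 1) = (M**2 - 10*M) + sqrt(1 + M) = M**2 + sqrt(1 + M) - 10*M)
f(-3)**2*432 = ((-3)**2 + sqrt(1 - 3) - 10*(-3))**2*432 = (9 + sqrt(-2) + 30)**2*432 = (9 + I*sqrt(2) + 30)**2*432 = (39 + I*sqrt(2))**2*432 = 432*(39 + I*sqrt(2))**2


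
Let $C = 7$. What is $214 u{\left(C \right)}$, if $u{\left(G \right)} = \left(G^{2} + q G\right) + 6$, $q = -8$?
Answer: $-214$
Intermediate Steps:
$u{\left(G \right)} = 6 + G^{2} - 8 G$ ($u{\left(G \right)} = \left(G^{2} - 8 G\right) + 6 = 6 + G^{2} - 8 G$)
$214 u{\left(C \right)} = 214 \left(6 + 7^{2} - 56\right) = 214 \left(6 + 49 - 56\right) = 214 \left(-1\right) = -214$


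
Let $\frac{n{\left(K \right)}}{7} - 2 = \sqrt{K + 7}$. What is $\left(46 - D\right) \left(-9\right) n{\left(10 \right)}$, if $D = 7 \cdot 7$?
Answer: $378 + 189 \sqrt{17} \approx 1157.3$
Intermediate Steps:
$D = 49$
$n{\left(K \right)} = 14 + 7 \sqrt{7 + K}$ ($n{\left(K \right)} = 14 + 7 \sqrt{K + 7} = 14 + 7 \sqrt{7 + K}$)
$\left(46 - D\right) \left(-9\right) n{\left(10 \right)} = \left(46 - 49\right) \left(-9\right) \left(14 + 7 \sqrt{7 + 10}\right) = \left(46 - 49\right) \left(-9\right) \left(14 + 7 \sqrt{17}\right) = \left(-3\right) \left(-9\right) \left(14 + 7 \sqrt{17}\right) = 27 \left(14 + 7 \sqrt{17}\right) = 378 + 189 \sqrt{17}$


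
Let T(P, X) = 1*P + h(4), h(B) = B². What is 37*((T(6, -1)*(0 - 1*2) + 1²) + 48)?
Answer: 185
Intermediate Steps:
T(P, X) = 16 + P (T(P, X) = 1*P + 4² = P + 16 = 16 + P)
37*((T(6, -1)*(0 - 1*2) + 1²) + 48) = 37*(((16 + 6)*(0 - 1*2) + 1²) + 48) = 37*((22*(0 - 2) + 1) + 48) = 37*((22*(-2) + 1) + 48) = 37*((-44 + 1) + 48) = 37*(-43 + 48) = 37*5 = 185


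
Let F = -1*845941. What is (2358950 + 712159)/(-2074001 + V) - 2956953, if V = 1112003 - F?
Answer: -343178165430/116057 ≈ -2.9570e+6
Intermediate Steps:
F = -845941
V = 1957944 (V = 1112003 - 1*(-845941) = 1112003 + 845941 = 1957944)
(2358950 + 712159)/(-2074001 + V) - 2956953 = (2358950 + 712159)/(-2074001 + 1957944) - 2956953 = 3071109/(-116057) - 2956953 = 3071109*(-1/116057) - 2956953 = -3071109/116057 - 2956953 = -343178165430/116057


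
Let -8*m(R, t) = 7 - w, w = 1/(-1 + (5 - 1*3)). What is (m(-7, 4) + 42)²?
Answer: 27225/16 ≈ 1701.6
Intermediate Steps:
w = 1 (w = 1/(-1 + (5 - 3)) = 1/(-1 + 2) = 1/1 = 1)
m(R, t) = -¾ (m(R, t) = -(7 - 1*1)/8 = -(7 - 1)/8 = -⅛*6 = -¾)
(m(-7, 4) + 42)² = (-¾ + 42)² = (165/4)² = 27225/16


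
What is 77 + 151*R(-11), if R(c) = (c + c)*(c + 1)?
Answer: 33297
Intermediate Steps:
R(c) = 2*c*(1 + c) (R(c) = (2*c)*(1 + c) = 2*c*(1 + c))
77 + 151*R(-11) = 77 + 151*(2*(-11)*(1 - 11)) = 77 + 151*(2*(-11)*(-10)) = 77 + 151*220 = 77 + 33220 = 33297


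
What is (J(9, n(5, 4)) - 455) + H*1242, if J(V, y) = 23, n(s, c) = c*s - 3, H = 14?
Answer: 16956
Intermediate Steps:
n(s, c) = -3 + c*s
(J(9, n(5, 4)) - 455) + H*1242 = (23 - 455) + 14*1242 = -432 + 17388 = 16956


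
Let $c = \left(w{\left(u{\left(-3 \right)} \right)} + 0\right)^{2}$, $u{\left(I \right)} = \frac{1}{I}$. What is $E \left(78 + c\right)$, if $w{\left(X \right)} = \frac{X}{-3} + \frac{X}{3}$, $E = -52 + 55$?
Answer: $234$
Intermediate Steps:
$E = 3$
$w{\left(X \right)} = 0$ ($w{\left(X \right)} = X \left(- \frac{1}{3}\right) + X \frac{1}{3} = - \frac{X}{3} + \frac{X}{3} = 0$)
$c = 0$ ($c = \left(0 + 0\right)^{2} = 0^{2} = 0$)
$E \left(78 + c\right) = 3 \left(78 + 0\right) = 3 \cdot 78 = 234$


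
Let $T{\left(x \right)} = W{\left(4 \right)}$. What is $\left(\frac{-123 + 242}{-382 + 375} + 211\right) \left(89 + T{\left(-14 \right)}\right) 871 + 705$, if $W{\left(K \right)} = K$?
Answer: $15715287$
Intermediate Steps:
$T{\left(x \right)} = 4$
$\left(\frac{-123 + 242}{-382 + 375} + 211\right) \left(89 + T{\left(-14 \right)}\right) 871 + 705 = \left(\frac{-123 + 242}{-382 + 375} + 211\right) \left(89 + 4\right) 871 + 705 = \left(\frac{119}{-7} + 211\right) 93 \cdot 871 + 705 = \left(119 \left(- \frac{1}{7}\right) + 211\right) 93 \cdot 871 + 705 = \left(-17 + 211\right) 93 \cdot 871 + 705 = 194 \cdot 93 \cdot 871 + 705 = 18042 \cdot 871 + 705 = 15714582 + 705 = 15715287$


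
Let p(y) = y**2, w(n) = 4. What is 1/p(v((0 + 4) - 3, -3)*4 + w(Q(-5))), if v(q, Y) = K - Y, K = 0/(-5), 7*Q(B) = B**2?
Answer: 1/256 ≈ 0.0039063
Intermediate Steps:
Q(B) = B**2/7
K = 0 (K = 0*(-1/5) = 0)
v(q, Y) = -Y (v(q, Y) = 0 - Y = -Y)
1/p(v((0 + 4) - 3, -3)*4 + w(Q(-5))) = 1/((-1*(-3)*4 + 4)**2) = 1/((3*4 + 4)**2) = 1/((12 + 4)**2) = 1/(16**2) = 1/256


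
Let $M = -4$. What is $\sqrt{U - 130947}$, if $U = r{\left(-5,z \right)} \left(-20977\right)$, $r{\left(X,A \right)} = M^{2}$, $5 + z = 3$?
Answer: $i \sqrt{466579} \approx 683.07 i$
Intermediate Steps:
$z = -2$ ($z = -5 + 3 = -2$)
$r{\left(X,A \right)} = 16$ ($r{\left(X,A \right)} = \left(-4\right)^{2} = 16$)
$U = -335632$ ($U = 16 \left(-20977\right) = -335632$)
$\sqrt{U - 130947} = \sqrt{-335632 - 130947} = \sqrt{-466579} = i \sqrt{466579}$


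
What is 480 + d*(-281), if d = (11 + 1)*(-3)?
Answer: 10596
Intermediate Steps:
d = -36 (d = 12*(-3) = -36)
480 + d*(-281) = 480 - 36*(-281) = 480 + 10116 = 10596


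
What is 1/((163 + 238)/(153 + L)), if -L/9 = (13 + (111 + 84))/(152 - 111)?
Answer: 4401/16441 ≈ 0.26768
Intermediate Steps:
L = -1872/41 (L = -9*(13 + (111 + 84))/(152 - 111) = -9*(13 + 195)/41 = -1872/41 ≈ -45.659)
1/((163 + 238)/(153 + L)) = 1/((163 + 238)/(153 - 1872/41)) = 1/(401/(4401/41)) = 1/(401*(41/4401)) = 1/(16441/4401) = 4401/16441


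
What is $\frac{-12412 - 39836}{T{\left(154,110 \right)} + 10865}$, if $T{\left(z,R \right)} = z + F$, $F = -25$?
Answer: $- \frac{26124}{5497} \approx -4.7524$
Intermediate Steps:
$T{\left(z,R \right)} = -25 + z$ ($T{\left(z,R \right)} = z - 25 = -25 + z$)
$\frac{-12412 - 39836}{T{\left(154,110 \right)} + 10865} = \frac{-12412 - 39836}{\left(-25 + 154\right) + 10865} = - \frac{52248}{129 + 10865} = - \frac{52248}{10994} = \left(-52248\right) \frac{1}{10994} = - \frac{26124}{5497}$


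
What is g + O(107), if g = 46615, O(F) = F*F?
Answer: 58064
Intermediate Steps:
O(F) = F²
g + O(107) = 46615 + 107² = 46615 + 11449 = 58064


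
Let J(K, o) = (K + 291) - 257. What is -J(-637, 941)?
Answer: 603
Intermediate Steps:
J(K, o) = 34 + K (J(K, o) = (291 + K) - 257 = 34 + K)
-J(-637, 941) = -(34 - 637) = -1*(-603) = 603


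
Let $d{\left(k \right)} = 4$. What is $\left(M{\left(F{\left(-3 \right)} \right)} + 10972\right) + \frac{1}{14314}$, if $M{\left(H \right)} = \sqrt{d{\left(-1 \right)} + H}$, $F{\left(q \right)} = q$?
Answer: $\frac{157067523}{14314} \approx 10973.0$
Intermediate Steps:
$M{\left(H \right)} = \sqrt{4 + H}$
$\left(M{\left(F{\left(-3 \right)} \right)} + 10972\right) + \frac{1}{14314} = \left(\sqrt{4 - 3} + 10972\right) + \frac{1}{14314} = \left(\sqrt{1} + 10972\right) + \frac{1}{14314} = \left(1 + 10972\right) + \frac{1}{14314} = 10973 + \frac{1}{14314} = \frac{157067523}{14314}$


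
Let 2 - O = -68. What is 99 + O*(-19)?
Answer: -1231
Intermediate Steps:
O = 70 (O = 2 - 1*(-68) = 2 + 68 = 70)
99 + O*(-19) = 99 + 70*(-19) = 99 - 1330 = -1231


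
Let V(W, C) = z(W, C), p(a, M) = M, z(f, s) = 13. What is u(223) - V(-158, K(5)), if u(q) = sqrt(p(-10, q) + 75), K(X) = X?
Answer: -13 + sqrt(298) ≈ 4.2627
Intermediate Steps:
V(W, C) = 13
u(q) = sqrt(75 + q) (u(q) = sqrt(q + 75) = sqrt(75 + q))
u(223) - V(-158, K(5)) = sqrt(75 + 223) - 1*13 = sqrt(298) - 13 = -13 + sqrt(298)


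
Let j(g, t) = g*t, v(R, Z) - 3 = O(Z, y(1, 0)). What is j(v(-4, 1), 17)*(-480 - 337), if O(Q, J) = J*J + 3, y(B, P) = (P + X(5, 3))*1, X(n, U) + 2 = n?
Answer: -208335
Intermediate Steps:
X(n, U) = -2 + n
y(B, P) = 3 + P (y(B, P) = (P + (-2 + 5))*1 = (P + 3)*1 = (3 + P)*1 = 3 + P)
O(Q, J) = 3 + J² (O(Q, J) = J² + 3 = 3 + J²)
v(R, Z) = 15 (v(R, Z) = 3 + (3 + (3 + 0)²) = 3 + (3 + 3²) = 3 + (3 + 9) = 3 + 12 = 15)
j(v(-4, 1), 17)*(-480 - 337) = (15*17)*(-480 - 337) = 255*(-817) = -208335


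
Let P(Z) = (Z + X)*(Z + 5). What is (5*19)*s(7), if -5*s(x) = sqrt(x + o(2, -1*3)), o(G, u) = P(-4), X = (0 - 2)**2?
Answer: -19*sqrt(7) ≈ -50.269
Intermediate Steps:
X = 4 (X = (-2)**2 = 4)
P(Z) = (4 + Z)*(5 + Z) (P(Z) = (Z + 4)*(Z + 5) = (4 + Z)*(5 + Z))
o(G, u) = 0 (o(G, u) = 20 + (-4)**2 + 9*(-4) = 20 + 16 - 36 = 0)
s(x) = -sqrt(x)/5 (s(x) = -sqrt(x + 0)/5 = -sqrt(x)/5)
(5*19)*s(7) = (5*19)*(-sqrt(7)/5) = 95*(-sqrt(7)/5) = -19*sqrt(7)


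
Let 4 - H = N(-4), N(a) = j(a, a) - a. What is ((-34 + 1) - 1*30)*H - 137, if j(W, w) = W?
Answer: -389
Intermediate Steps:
N(a) = 0 (N(a) = a - a = 0)
H = 4 (H = 4 - 1*0 = 4 + 0 = 4)
((-34 + 1) - 1*30)*H - 137 = ((-34 + 1) - 1*30)*4 - 137 = (-33 - 30)*4 - 137 = -63*4 - 137 = -252 - 137 = -389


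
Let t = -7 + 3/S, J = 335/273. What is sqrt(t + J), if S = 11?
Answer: I*sqrt(49600551)/3003 ≈ 2.3452*I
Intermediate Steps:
J = 335/273 (J = 335*(1/273) = 335/273 ≈ 1.2271)
t = -74/11 (t = -7 + 3/11 = -74/11 ≈ -6.7273)
sqrt(t + J) = sqrt(-74/11 + 335/273) = sqrt(-16517/3003) = I*sqrt(49600551)/3003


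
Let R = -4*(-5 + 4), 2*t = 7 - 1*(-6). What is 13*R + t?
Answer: 117/2 ≈ 58.500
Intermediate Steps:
t = 13/2 (t = (7 - 1*(-6))/2 = (7 + 6)/2 = (1/2)*13 = 13/2 ≈ 6.5000)
R = 4 (R = -4*(-1) = 4)
13*R + t = 13*4 + 13/2 = 52 + 13/2 = 117/2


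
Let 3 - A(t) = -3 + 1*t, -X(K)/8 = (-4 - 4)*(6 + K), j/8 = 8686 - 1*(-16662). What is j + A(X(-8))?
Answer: 202918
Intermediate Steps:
j = 202784 (j = 8*(8686 - 1*(-16662)) = 8*(8686 + 16662) = 8*25348 = 202784)
X(K) = 384 + 64*K (X(K) = -8*(-4 - 4)*(6 + K) = -(-64)*(6 + K) = -8*(-48 - 8*K) = 384 + 64*K)
A(t) = 6 - t (A(t) = 3 - (-3 + 1*t) = 3 - (-3 + t) = 3 + (3 - t) = 6 - t)
j + A(X(-8)) = 202784 + (6 - (384 + 64*(-8))) = 202784 + (6 - (384 - 512)) = 202784 + (6 - 1*(-128)) = 202784 + (6 + 128) = 202784 + 134 = 202918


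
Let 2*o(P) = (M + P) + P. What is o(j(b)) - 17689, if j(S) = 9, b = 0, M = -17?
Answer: -35377/2 ≈ -17689.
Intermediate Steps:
o(P) = -17/2 + P (o(P) = ((-17 + P) + P)/2 = (-17 + 2*P)/2 = -17/2 + P)
o(j(b)) - 17689 = (-17/2 + 9) - 17689 = ½ - 17689 = -35377/2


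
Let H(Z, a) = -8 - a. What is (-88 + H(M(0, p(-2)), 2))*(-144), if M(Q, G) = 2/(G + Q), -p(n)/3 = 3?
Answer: 14112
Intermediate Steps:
p(n) = -9 (p(n) = -3*3 = -9)
(-88 + H(M(0, p(-2)), 2))*(-144) = (-88 + (-8 - 1*2))*(-144) = (-88 + (-8 - 2))*(-144) = (-88 - 10)*(-144) = -98*(-144) = 14112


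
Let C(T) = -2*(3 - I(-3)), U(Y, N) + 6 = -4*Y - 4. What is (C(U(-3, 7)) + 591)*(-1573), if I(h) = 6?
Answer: -939081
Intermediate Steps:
U(Y, N) = -10 - 4*Y (U(Y, N) = -6 + (-4*Y - 4) = -6 + (-4 - 4*Y) = -10 - 4*Y)
C(T) = 6 (C(T) = -2*(3 - 1*6) = -2*(3 - 6) = -2*(-3) = 6)
(C(U(-3, 7)) + 591)*(-1573) = (6 + 591)*(-1573) = 597*(-1573) = -939081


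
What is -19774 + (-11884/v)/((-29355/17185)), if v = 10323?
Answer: -1198388783434/60606333 ≈ -19773.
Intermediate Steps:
-19774 + (-11884/v)/((-29355/17185)) = -19774 + (-11884/10323)/((-29355/17185)) = -19774 + (-11884*1/10323)/((-29355*1/17185)) = -19774 - 11884/(10323*(-5871/3437)) = -19774 - 11884/10323*(-3437/5871) = -19774 + 40845308/60606333 = -1198388783434/60606333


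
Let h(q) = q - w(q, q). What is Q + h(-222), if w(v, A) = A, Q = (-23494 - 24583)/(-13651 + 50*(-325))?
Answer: 48077/29901 ≈ 1.6079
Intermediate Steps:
Q = 48077/29901 (Q = -48077/(-13651 - 16250) = -48077/(-29901) = -48077*(-1/29901) = 48077/29901 ≈ 1.6079)
h(q) = 0 (h(q) = q - q = 0)
Q + h(-222) = 48077/29901 + 0 = 48077/29901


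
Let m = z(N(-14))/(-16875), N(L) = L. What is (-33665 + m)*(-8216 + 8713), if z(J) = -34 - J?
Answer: -56468827387/3375 ≈ -1.6732e+7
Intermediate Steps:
m = 4/3375 (m = (-34 - 1*(-14))/(-16875) = (-34 + 14)*(-1/16875) = -20*(-1/16875) = 4/3375 ≈ 0.0011852)
(-33665 + m)*(-8216 + 8713) = (-33665 + 4/3375)*(-8216 + 8713) = -113619371/3375*497 = -56468827387/3375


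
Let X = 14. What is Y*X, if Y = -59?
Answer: -826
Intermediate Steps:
Y*X = -59*14 = -826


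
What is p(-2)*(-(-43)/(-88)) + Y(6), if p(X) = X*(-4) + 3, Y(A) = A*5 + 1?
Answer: 205/8 ≈ 25.625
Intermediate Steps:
Y(A) = 1 + 5*A (Y(A) = 5*A + 1 = 1 + 5*A)
p(X) = 3 - 4*X (p(X) = -4*X + 3 = 3 - 4*X)
p(-2)*(-(-43)/(-88)) + Y(6) = (3 - 4*(-2))*(-(-43)/(-88)) + (1 + 5*6) = (3 + 8)*(-(-43)*(-1)/88) + (1 + 30) = 11*(-1*43/88) + 31 = 11*(-43/88) + 31 = -43/8 + 31 = 205/8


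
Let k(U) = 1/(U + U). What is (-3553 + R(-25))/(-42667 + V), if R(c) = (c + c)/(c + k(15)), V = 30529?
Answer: 2659697/9091362 ≈ 0.29255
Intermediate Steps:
k(U) = 1/(2*U)
R(c) = 2*c/(1/30 + c) (R(c) = (c + c)/(c + (1/2)/15) = (2*c)/(c + (1/2)*(1/15)) = (2*c)/(c + 1/30) = (2*c)/(1/30 + c) = 2*c/(1/30 + c))
(-3553 + R(-25))/(-42667 + V) = (-3553 + 60*(-25)/(1 + 30*(-25)))/(-42667 + 30529) = (-3553 + 60*(-25)/(1 - 750))/(-12138) = (-3553 + 60*(-25)/(-749))*(-1/12138) = (-3553 + 60*(-25)*(-1/749))*(-1/12138) = (-3553 + 1500/749)*(-1/12138) = -2659697/749*(-1/12138) = 2659697/9091362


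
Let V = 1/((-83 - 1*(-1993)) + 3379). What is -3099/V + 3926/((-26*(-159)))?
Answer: -2606106998/159 ≈ -1.6391e+7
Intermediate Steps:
V = 1/5289 (V = 1/((-83 + 1993) + 3379) = 1/(1910 + 3379) = 1/5289 ≈ 0.00018907)
-3099/V + 3926/((-26*(-159))) = -3099/1/5289 + 3926/((-26*(-159))) = -3099*5289 + 3926/4134 = -16390611 + 3926*(1/4134) = -16390611 + 151/159 = -2606106998/159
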